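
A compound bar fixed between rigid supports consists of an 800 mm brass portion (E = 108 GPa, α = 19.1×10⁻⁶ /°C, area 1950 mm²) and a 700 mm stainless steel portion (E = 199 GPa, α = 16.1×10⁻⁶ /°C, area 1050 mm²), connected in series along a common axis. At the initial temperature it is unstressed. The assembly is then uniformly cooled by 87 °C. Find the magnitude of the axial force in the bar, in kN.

P ≈ 323 kN (tensile)

If the supports were absent, the total length change would be Σ αᵢΔT Lᵢ = 19.1×10⁻⁶×87×800 + 16.1×10⁻⁶×87×700 = 2.31 mm.
The walls prevent any net length change, so an axial force P (same in every segment) develops. Compatibility: P · Σ Lᵢ/(AᵢEᵢ) = δ_free.
Σ Lᵢ/(AᵢEᵢ) = 800/(1950×108×10³) + 700/(1050×199×10³) = 7.149×10⁻⁶ mm/N.
Hence P = δ_free / Σ(L/AE) = 2.31/7.149×10⁻⁶ = 323.1 kN (tensile).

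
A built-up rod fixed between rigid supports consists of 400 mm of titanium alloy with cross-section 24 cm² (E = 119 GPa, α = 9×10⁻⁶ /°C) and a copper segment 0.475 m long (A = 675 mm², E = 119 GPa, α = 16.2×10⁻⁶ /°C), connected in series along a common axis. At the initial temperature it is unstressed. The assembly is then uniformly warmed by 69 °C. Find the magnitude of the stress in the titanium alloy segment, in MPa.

With the walls removed the bar would change length by δ_free = Σ αᵢΔT Lᵢ = 9×10⁻⁶×69×400 + 16.2×10⁻⁶×69×475 = 0.7794 mm.
Since the ends are fixed, an axial force P builds up, equal in every segment, with P · Σ Lᵢ/(AᵢEᵢ) = δ_free.
The series flexibility is Σ Lᵢ/(AᵢEᵢ) = 400/(2400×119×10³) + 475/(675×119×10³) = 7.314×10⁻⁶ mm/N.
So P = 0.7794 / 7.314×10⁻⁶ = 106.6 kN, compressive.
σ_{titanium alloy} = P / A = 106600 / 2400 = 44.4 MPa.

σ ≈ 44.4 MPa (compressive)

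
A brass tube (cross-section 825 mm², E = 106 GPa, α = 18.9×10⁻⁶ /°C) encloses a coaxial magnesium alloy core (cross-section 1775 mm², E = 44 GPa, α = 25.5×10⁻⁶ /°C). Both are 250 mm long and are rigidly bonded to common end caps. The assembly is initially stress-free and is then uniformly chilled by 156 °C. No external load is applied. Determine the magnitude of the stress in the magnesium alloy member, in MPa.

The magnesium alloy has the larger α, so on cooling it would change length more than the brass if both were free. The rigid plates force a common final length, so the magnesium alloy is put into tension and the brass into compression, with equal and opposite forces P (no external load).
Setting the final lengths equal and cancelling L: (α₁ − α₂)ΔT = P/(A₁E₁) + P/(A₂E₂).
|α₁ − α₂|·ΔT = 6.6×10⁻⁶ × 156 = 0.00103.
1/(A₁E₁) + 1/(A₂E₂) = 1/(825×106×10³) + 1/(1775×44×10³) = 2.424×10⁻⁸ N⁻¹.
P = 0.00103 / 2.424×10⁻⁸ = 42480 N = 42.48 kN.
σ_{magnesium alloy} = P/A₂ = 42480/1775 = 23.93 MPa, tensile.

σ ≈ 23.9 MPa (tensile)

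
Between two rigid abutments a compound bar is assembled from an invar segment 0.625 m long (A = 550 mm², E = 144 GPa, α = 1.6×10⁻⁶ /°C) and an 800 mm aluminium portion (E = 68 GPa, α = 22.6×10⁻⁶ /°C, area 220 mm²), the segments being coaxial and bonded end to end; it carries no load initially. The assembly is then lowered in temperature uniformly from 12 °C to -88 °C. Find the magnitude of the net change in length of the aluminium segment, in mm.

|ΔL| ≈ 0.145 mm

With the walls removed the bar would change length by δ_free = Σ αᵢΔT Lᵢ = 1.6×10⁻⁶×100×625 + 22.6×10⁻⁶×100×800 = 1.908 mm.
The walls prevent any net length change, so an axial force P (same in every segment) develops. Compatibility: P · Σ Lᵢ/(AᵢEᵢ) = δ_free.
The series flexibility is Σ Lᵢ/(AᵢEᵢ) = 625/(550×144×10³) + 800/(220×68×10³) = 6.137×10⁻⁵ mm/N.
So P = 1.908 / 6.137×10⁻⁵ = 31.09 kN, tensile.
For the aluminium segment, free thermal change = 22.6×10⁻⁶×100×800 = 1.808 mm and elastic change from P = 31090×800/(220×68×10³) = 1.663 mm; these oppose, so the net change is 0.145 mm (segment shortens).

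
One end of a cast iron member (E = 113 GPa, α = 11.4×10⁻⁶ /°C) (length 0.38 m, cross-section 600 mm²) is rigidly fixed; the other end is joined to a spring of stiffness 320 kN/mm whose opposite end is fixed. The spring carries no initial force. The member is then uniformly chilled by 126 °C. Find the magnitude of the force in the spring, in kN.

Free thermal contraction: δ_free = αΔT L = 11.4×10⁻⁶ × 126 × 380 = 0.5458 mm.
With a force P in the spring, the elastic change of the member is PL/(AE) and that of the spring is P/k; compatibility requires their sum to equal δ_free.
So P = δ_free / [L/(AE) + 1/k] = 0.5458 / [ 380/(600×113×10³) + 1/(320×10³) ].
P = 0.5458 / 8.73×10⁻⁶ = 62530 N.

P ≈ 62.5 kN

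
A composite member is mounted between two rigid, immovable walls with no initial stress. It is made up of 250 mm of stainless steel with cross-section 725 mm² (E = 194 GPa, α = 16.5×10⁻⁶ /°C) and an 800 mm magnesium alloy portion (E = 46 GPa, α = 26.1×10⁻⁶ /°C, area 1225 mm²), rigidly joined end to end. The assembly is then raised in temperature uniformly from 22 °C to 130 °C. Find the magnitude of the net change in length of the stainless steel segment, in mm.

|ΔL| ≈ 0.145 mm

With the walls removed the bar would change length by δ_free = Σ αᵢΔT Lᵢ = 16.5×10⁻⁶×108×250 + 26.1×10⁻⁶×108×800 = 2.701 mm.
Since the ends are fixed, an axial force P builds up, equal in every segment, with P · Σ Lᵢ/(AᵢEᵢ) = δ_free.
The series flexibility is Σ Lᵢ/(AᵢEᵢ) = 250/(725×194×10³) + 800/(1225×46×10³) = 1.597×10⁻⁵ mm/N.
Hence P = δ_free / Σ(L/AE) = 2.701/1.597×10⁻⁵ = 169.1 kN (compressive).
For the stainless steel segment, free thermal change = 16.5×10⁻⁶×108×250 = 0.4455 mm and elastic change from P = 169100×250/(725×194×10³) = 0.3005 mm; these oppose, so the net change is 0.145 mm (segment lengthens).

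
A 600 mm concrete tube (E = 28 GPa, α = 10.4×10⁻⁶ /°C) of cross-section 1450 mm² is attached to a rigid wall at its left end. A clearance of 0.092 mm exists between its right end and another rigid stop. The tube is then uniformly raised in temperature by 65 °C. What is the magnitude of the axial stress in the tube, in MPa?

σ ≈ 14.6 MPa (compressive)

Unrestrained expansion: δ_free = αΔT L = 10.4×10⁻⁶ × 65 × 600 = 0.4056 mm.
After closing the 0.092 mm clearance, 0.4056 − 0.092 = 0.3136 mm of expansion remains to be suppressed by the wall.
So σ = E(δ_free − g)/L = 28×10³ × 0.3136/600 = 14.63 MPa.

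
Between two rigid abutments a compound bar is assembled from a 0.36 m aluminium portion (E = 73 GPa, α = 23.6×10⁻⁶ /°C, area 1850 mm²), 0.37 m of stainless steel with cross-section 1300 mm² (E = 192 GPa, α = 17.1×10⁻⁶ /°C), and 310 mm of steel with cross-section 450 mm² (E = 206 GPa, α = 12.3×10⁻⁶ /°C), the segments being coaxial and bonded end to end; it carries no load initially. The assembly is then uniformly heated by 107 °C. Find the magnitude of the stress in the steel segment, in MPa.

σ ≈ 591 MPa (compressive)

If the supports were absent, the total length change would be Σ αᵢΔT Lᵢ = 23.6×10⁻⁶×107×360 + 17.1×10⁻⁶×107×370 + 12.3×10⁻⁶×107×310 = 1.994 mm.
The walls prevent any net length change, so an axial force P (same in every segment) develops. Compatibility: P · Σ Lᵢ/(AᵢEᵢ) = δ_free.
Σ Lᵢ/(AᵢEᵢ) = 360/(1850×73×10³) + 370/(1300×192×10³) + 310/(450×206×10³) = 7.492×10⁻⁶ mm/N.
So P = 1.994 / 7.492×10⁻⁶ = 266.2 kN, compressive.
σ_{steel} = P / A = 266200 / 450 = 591.4 MPa.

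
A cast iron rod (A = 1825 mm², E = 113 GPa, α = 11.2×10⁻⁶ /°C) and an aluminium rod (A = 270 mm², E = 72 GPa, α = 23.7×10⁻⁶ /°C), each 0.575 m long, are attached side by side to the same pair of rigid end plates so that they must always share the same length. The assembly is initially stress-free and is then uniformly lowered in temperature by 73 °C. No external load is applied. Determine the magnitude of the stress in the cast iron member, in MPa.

The aluminium has the larger α, so on cooling it would change length more than the cast iron if both were free. The rigid plates force a common final length, so the aluminium is put into tension and the cast iron into compression, with equal and opposite forces P (no external load).
Setting the final lengths equal and cancelling L: (α₁ − α₂)ΔT = P/(A₁E₁) + P/(A₂E₂).
|α₁ − α₂|·ΔT = 12.5×10⁻⁶ × 73 = 0.0009125.
1/(A₁E₁) + 1/(A₂E₂) = 1/(1825×113×10³) + 1/(270×72×10³) = 5.629×10⁻⁸ N⁻¹.
So P = 0.0009125 / 5.629×10⁻⁸ = 16.21 kN.
σ_{cast iron} = P/A₁ = 16210/1825 = 8.883 MPa, compressive.

σ ≈ 8.88 MPa (compressive)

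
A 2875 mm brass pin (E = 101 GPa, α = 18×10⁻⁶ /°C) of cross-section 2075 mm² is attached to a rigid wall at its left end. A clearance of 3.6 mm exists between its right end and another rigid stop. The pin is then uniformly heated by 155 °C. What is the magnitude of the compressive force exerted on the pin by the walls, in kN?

P ≈ 322 kN

Unrestrained expansion: δ_free = αΔT L = 18×10⁻⁶ × 155 × 2875 = 8.021 mm.
After closing the 3.6 mm clearance, 8.021 − 3.6 = 4.421 mm of expansion remains to be suppressed by the wall.
Compatibility: PL/(AE) = 4.421 mm, so σ = P/A = E × (4.421/2875) = 155.3 MPa.
P = σA = 155.3 × 2075 = 322.3 kN.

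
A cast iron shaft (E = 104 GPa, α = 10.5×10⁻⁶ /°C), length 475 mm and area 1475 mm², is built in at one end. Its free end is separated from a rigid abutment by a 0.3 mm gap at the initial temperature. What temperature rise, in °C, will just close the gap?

ΔT ≈ 60.2 °C

Contact occurs when the free expansion equals the gap: αΔT L = 0.3 mm.
ΔT = 0.3 / (10.5×10⁻⁶ × 475) = 60.15 °C.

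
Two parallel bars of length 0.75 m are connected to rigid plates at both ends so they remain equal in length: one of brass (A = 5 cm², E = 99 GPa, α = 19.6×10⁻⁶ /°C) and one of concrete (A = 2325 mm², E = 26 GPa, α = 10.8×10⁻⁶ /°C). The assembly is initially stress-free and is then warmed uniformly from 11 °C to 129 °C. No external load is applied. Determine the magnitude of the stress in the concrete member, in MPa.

Both members must finish at the same length. With the larger α, the brass tends to over-expand; the plates restrain it, putting the brass in compression and the concrete in tension. With no external load the two internal forces are equal and opposite, magnitude P.
Setting the final lengths equal and cancelling L: (α₁ − α₂)ΔT = P/(A₁E₁) + P/(A₂E₂).
|α₁ − α₂|·ΔT = 8.8×10⁻⁶ × 118 = 0.001038.
1/(A₁E₁) + 1/(A₂E₂) = 1/(500×99×10³) + 1/(2325×26×10³) = 3.674×10⁻⁸ N⁻¹.
P = 0.001038 / 3.674×10⁻⁸ = 28260 N = 28.26 kN.
σ_{concrete} = P/A₂ = 28260/2325 = 12.15 MPa, tensile.

σ ≈ 12.2 MPa (tensile)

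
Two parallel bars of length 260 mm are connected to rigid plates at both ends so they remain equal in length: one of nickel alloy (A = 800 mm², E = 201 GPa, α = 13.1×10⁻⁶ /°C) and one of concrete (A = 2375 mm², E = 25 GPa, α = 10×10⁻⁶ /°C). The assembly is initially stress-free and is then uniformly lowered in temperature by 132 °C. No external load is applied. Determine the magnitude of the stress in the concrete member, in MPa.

The nickel alloy has the larger α, so on cooling it would change length more than the concrete if both were free. The rigid plates force a common final length, so the nickel alloy is put into tension and the concrete into compression, with equal and opposite forces P (no external load).
Setting the final lengths equal and cancelling L: (α₁ − α₂)ΔT = P/(A₁E₁) + P/(A₂E₂).
|α₁ − α₂|·ΔT = 3.1×10⁻⁶ × 132 = 0.0004092.
1/(A₁E₁) + 1/(A₂E₂) = 1/(800×201×10³) + 1/(2375×25×10³) = 2.306×10⁻⁸ N⁻¹.
P = 0.0004092 / 2.306×10⁻⁸ = 17740 N = 17.74 kN.
σ_{concrete} = P/A₂ = 17740/2375 = 7.471 MPa, compressive.

σ ≈ 7.47 MPa (compressive)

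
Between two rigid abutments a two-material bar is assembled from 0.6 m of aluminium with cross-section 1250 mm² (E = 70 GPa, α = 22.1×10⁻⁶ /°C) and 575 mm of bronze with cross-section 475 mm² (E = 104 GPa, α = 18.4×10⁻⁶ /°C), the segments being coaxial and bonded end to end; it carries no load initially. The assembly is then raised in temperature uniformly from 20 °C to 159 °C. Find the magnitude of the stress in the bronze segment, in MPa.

With the walls removed the bar would change length by δ_free = Σ αᵢΔT Lᵢ = 22.1×10⁻⁶×139×600 + 18.4×10⁻⁶×139×575 = 3.314 mm.
Since the ends are fixed, an axial force P builds up, equal in every segment, with P · Σ Lᵢ/(AᵢEᵢ) = δ_free.
Σ Lᵢ/(AᵢEᵢ) = 600/(1250×70×10³) + 575/(475×104×10³) = 1.85×10⁻⁵ mm/N.
So P = 3.314 / 1.85×10⁻⁵ = 179.2 kN, compressive.
σ_{bronze} = P / A = 179200 / 475 = 377.2 MPa.

σ ≈ 377 MPa (compressive)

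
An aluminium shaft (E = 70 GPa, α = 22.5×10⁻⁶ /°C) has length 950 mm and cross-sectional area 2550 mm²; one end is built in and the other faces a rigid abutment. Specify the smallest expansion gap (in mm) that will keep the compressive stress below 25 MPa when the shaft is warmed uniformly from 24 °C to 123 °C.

g ≈ 1.78 mm

Free expansion if unrestrained: δ_free = αΔT L = 22.5×10⁻⁶ × 99 × 950 = 2.116 mm.
At the allowable stress the elastic shortening the wall may impose is σL/E = 25 × 950 / (70×10³) = 0.3393 mm.
So the gap has to take up the difference, g_min = δ_free − σL/E = 2.116 − 0.3393 = 1.777 mm.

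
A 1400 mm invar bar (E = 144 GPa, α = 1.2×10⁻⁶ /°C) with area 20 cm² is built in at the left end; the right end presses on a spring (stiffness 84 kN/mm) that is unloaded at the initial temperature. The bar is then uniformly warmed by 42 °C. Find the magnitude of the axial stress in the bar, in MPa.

Free thermal expansion: δ_free = αΔT L = 1.2×10⁻⁶ × 42 × 1400 = 0.07056 mm.
With a force P in the spring, the elastic change of the bar is PL/(AE) and that of the spring is P/k; compatibility requires their sum to equal δ_free.
P [ L/(AE) + 1/k ] = δ_free → P [ 1400/(2000×144×10³) + 1/(84×10³) ] = 0.07056.
P = 0.07056 / 1.677×10⁻⁵ = 4209 N.
σ = P/A = 4209/2000 = 2.104 MPa.

σ ≈ 2.1 MPa (compressive)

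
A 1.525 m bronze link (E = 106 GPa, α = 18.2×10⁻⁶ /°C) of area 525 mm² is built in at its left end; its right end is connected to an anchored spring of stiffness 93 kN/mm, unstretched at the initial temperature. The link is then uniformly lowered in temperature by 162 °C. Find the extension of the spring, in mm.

δ ≈ 1.27 mm

Free thermal contraction: δ_free = αΔT L = 18.2×10⁻⁶ × 162 × 1525 = 4.496 mm.
With a force P in the spring, the elastic change of the link is PL/(AE) and that of the spring is P/k; compatibility requires their sum to equal δ_free.
So P = δ_free / [L/(AE) + 1/k] = 4.496 / [ 1525/(525×106×10³) + 1/(93×10³) ].
P = 4.496 / 3.816×10⁻⁵ = 117800 N.
Spring extension = P/k = 117800/(93×10³) = 1.267 mm.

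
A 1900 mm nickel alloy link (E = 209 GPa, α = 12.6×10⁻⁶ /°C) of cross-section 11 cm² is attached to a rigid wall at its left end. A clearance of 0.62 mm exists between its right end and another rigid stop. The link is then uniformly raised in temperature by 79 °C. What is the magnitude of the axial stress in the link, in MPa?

σ ≈ 140 MPa (compressive)

Free thermal elongation = αΔT L = 12.6×10⁻⁶ × 79 × 1900 = 1.891 mm.
This exceeds the 0.62 mm gap, so the wall pushes back. The portion of expansion that must be recovered elastically is δ_free − gap = 1.891 − 0.62 = 1.271 mm.
Compatibility: PL/(AE) = 1.271 mm, so σ = P/A = E × (1.271/1900) = 139.8 MPa.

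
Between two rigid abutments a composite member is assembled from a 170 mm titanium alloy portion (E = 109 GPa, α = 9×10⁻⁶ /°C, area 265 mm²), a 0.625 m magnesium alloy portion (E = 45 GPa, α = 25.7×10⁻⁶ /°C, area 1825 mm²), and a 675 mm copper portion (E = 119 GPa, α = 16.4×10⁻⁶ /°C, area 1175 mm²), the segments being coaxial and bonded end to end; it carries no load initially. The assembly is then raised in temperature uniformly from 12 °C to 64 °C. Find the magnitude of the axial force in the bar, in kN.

If the supports were absent, the total length change would be Σ αᵢΔT Lᵢ = 9×10⁻⁶×52×170 + 25.7×10⁻⁶×52×625 + 16.4×10⁻⁶×52×675 = 1.49 mm.
The rigid supports impose zero overall length change; the single axial force P common to all segments must satisfy P Σ Lᵢ/(AᵢEᵢ) = δ_free.
The series flexibility is Σ Lᵢ/(AᵢEᵢ) = 170/(265×109×10³) + 625/(1825×45×10³) + 675/(1175×119×10³) = 1.832×10⁻⁵ mm/N.
So P = 1.49 / 1.832×10⁻⁵ = 81.34 kN, compressive.

P ≈ 81.3 kN (compressive)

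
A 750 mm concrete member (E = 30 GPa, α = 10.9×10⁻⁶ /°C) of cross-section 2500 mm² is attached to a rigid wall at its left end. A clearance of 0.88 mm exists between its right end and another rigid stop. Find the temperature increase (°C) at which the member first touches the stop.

The gap closes when αΔT L = 0.88 mm, since the member is still unstressed at that instant.
ΔT = 0.88 / (10.9×10⁻⁶ × 750) = 107.6 °C.

ΔT ≈ 108 °C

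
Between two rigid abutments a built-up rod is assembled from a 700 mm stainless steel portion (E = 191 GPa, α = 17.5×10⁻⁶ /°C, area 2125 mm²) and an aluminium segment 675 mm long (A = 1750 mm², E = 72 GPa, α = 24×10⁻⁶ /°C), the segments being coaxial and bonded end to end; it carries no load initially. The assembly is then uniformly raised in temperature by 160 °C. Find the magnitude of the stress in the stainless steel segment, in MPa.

σ ≈ 302 MPa (compressive)

If the supports were absent, the total length change would be Σ αᵢΔT Lᵢ = 17.5×10⁻⁶×160×700 + 24×10⁻⁶×160×675 = 4.552 mm.
Since the ends are fixed, an axial force P builds up, equal in every segment, with P · Σ Lᵢ/(AᵢEᵢ) = δ_free.
Σ Lᵢ/(AᵢEᵢ) = 700/(2125×191×10³) + 675/(1750×72×10³) = 7.082×10⁻⁶ mm/N.
Hence P = δ_free / Σ(L/AE) = 4.552/7.082×10⁻⁶ = 642.8 kN (compressive).
σ_{stainless steel} = P / A = 642800 / 2125 = 302.5 MPa.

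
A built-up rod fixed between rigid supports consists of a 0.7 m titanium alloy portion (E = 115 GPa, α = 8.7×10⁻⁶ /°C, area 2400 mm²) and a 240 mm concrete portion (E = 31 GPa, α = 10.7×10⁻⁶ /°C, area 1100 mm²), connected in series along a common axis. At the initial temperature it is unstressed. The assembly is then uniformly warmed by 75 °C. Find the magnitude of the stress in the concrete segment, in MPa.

σ ≈ 61.7 MPa (compressive)

Free thermal expansion of the whole bar: Σ αᵢΔT Lᵢ = 8.7×10⁻⁶×75×700 + 10.7×10⁻⁶×75×240 = 0.6493 mm.
The rigid supports impose zero overall length change; the single axial force P common to all segments must satisfy P Σ Lᵢ/(AᵢEᵢ) = δ_free.
The series flexibility is Σ Lᵢ/(AᵢEᵢ) = 700/(2400×115×10³) + 240/(1100×31×10³) = 9.574×10⁻⁶ mm/N.
P = 0.6493 / 9.574×10⁻⁶ = 67820 N = 67.82 kN, compressive.
σ_{concrete} = P / A = 67820 / 1100 = 61.66 MPa.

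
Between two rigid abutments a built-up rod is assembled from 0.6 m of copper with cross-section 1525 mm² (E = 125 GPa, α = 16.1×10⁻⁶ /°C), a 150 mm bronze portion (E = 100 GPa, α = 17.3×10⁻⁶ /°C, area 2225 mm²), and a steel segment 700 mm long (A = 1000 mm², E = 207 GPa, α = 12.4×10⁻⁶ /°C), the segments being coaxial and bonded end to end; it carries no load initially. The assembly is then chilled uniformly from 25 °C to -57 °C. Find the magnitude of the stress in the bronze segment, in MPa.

If the supports were absent, the total length change would be Σ αᵢΔT Lᵢ = 16.1×10⁻⁶×82×600 + 17.3×10⁻⁶×82×150 + 12.4×10⁻⁶×82×700 = 1.717 mm.
Since the ends are fixed, an axial force P builds up, equal in every segment, with P · Σ Lᵢ/(AᵢEᵢ) = δ_free.
The series flexibility is Σ Lᵢ/(AᵢEᵢ) = 600/(1525×125×10³) + 150/(2225×100×10³) + 700/(1000×207×10³) = 7.203×10⁻⁶ mm/N.
So P = 1.717 / 7.203×10⁻⁶ = 238.3 kN, tensile.
σ_{bronze} = P / A = 238300 / 2225 = 107.1 MPa.

σ ≈ 107 MPa (tensile)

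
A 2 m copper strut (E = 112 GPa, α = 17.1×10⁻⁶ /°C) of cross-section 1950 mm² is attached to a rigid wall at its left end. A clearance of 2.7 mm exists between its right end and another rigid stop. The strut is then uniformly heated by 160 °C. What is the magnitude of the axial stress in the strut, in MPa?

σ ≈ 155 MPa (compressive)

Free thermal elongation = αΔT L = 17.1×10⁻⁶ × 160 × 2000 = 5.472 mm.
After closing the 2.7 mm clearance, 5.472 − 2.7 = 2.772 mm of expansion remains to be suppressed by the wall.
So σ = E(δ_free − g)/L = 112×10³ × 2.772/2000 = 155.2 MPa.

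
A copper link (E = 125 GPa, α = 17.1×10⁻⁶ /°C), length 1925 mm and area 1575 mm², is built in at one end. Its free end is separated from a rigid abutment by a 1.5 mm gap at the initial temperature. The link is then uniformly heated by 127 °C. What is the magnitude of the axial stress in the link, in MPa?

σ ≈ 174 MPa (compressive)

If the wall were absent the link would grow by αΔT L = 17.1×10⁻⁶ × 127 × 1925 = 4.181 mm.
This exceeds the 1.5 mm gap, so the wall pushes back. The portion of expansion that must be recovered elastically is δ_free − gap = 4.181 − 1.5 = 2.681 mm.
So σ = E(δ_free − g)/L = 125×10³ × 2.681/1925 = 174.1 MPa.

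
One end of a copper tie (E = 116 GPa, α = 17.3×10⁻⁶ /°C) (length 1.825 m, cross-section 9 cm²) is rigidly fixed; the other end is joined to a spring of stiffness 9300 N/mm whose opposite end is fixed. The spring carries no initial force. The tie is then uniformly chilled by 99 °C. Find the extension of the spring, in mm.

Free thermal contraction: δ_free = αΔT L = 17.3×10⁻⁶ × 99 × 1825 = 3.126 mm.
With a force P in the spring, the elastic change of the tie is PL/(AE) and that of the spring is P/k; compatibility requires their sum to equal δ_free.
P [ L/(AE) + 1/k ] = δ_free → P [ 1825/(900×116×10³) + 1/(9300) ] = 3.126.
P = 3.126 / 0.000125 = 25000 N.
Spring extension = P/k = 25000/(9300) = 2.689 mm.

δ ≈ 2.69 mm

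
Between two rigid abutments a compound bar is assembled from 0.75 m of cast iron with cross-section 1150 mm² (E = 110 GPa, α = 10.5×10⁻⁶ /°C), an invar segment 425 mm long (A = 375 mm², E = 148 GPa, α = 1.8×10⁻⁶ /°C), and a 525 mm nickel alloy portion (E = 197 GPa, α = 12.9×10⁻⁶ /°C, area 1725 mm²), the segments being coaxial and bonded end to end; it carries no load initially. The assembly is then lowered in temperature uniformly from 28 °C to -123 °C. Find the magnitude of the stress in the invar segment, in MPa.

If the supports were absent, the total length change would be Σ αᵢΔT Lᵢ = 10.5×10⁻⁶×151×750 + 1.8×10⁻⁶×151×425 + 12.9×10⁻⁶×151×525 = 2.327 mm.
Since the ends are fixed, an axial force P builds up, equal in every segment, with P · Σ Lᵢ/(AᵢEᵢ) = δ_free.
The series flexibility is Σ Lᵢ/(AᵢEᵢ) = 750/(1150×110×10³) + 425/(375×148×10³) + 525/(1725×197×10³) = 1.513×10⁻⁵ mm/N.
So P = 2.327 / 1.513×10⁻⁵ = 153.8 kN, tensile.
σ_{invar} = P / A = 153800 / 375 = 410.1 MPa.

σ ≈ 410 MPa (tensile)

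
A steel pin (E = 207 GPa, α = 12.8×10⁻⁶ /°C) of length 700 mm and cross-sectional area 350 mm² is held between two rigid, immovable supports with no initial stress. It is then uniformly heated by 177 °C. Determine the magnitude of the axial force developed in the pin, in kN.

With zero net strain, σ = E·αΔT = 207 GPa × 12.8×10⁻⁶ × 177 = 469 MPa.
Axial force P = σA = 469 × 350 = 164100 N = 164.1 kN, compressive.

P ≈ 164 kN (compressive)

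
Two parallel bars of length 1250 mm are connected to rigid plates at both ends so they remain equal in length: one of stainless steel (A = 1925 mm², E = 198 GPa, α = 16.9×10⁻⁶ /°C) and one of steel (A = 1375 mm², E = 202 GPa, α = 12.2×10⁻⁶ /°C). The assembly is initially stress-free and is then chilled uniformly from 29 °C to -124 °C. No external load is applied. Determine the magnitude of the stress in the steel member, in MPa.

Both members must finish at the same length. With the larger α, the stainless steel tends to over-contract; the plates restrain it, putting the stainless steel in tension and the steel in compression. With no external load the two internal forces are equal and opposite, magnitude P.
Equating the net (thermal + elastic) strains gives |α₁ − α₂|·ΔT = P·[1/(A₁E₁) + 1/(A₂E₂)].
|α₁ − α₂|·ΔT = 4.7×10⁻⁶ × 153 = 0.0007191.
1/(A₁E₁) + 1/(A₂E₂) = 1/(1925×198×10³) + 1/(1375×202×10³) = 6.224×10⁻⁹ N⁻¹.
P = 0.0007191 / 6.224×10⁻⁹ = 115500 N = 115.5 kN.
σ_{steel} = P/A₂ = 115500/1375 = 84.03 MPa, compressive.

σ ≈ 84 MPa (compressive)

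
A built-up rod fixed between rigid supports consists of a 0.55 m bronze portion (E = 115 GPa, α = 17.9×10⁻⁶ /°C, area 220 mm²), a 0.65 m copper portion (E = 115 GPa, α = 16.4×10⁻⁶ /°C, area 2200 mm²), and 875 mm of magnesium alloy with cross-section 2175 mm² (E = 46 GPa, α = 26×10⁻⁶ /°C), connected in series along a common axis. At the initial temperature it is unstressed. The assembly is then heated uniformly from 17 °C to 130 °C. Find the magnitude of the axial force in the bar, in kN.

P ≈ 148 kN (compressive)

Free thermal expansion of the whole bar: Σ αᵢΔT Lᵢ = 17.9×10⁻⁶×113×550 + 16.4×10⁻⁶×113×650 + 26×10⁻⁶×113×875 = 4.888 mm.
Since the ends are fixed, an axial force P builds up, equal in every segment, with P · Σ Lᵢ/(AᵢEᵢ) = δ_free.
The series flexibility is Σ Lᵢ/(AᵢEᵢ) = 550/(220×115×10³) + 650/(2200×115×10³) + 875/(2175×46×10³) = 3.305×10⁻⁵ mm/N.
So P = 4.888 / 3.305×10⁻⁵ = 147.9 kN, compressive.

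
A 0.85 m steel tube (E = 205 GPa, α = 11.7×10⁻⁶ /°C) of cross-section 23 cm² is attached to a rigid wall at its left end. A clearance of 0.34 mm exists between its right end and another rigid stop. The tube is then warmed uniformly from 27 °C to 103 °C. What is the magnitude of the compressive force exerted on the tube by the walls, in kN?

P ≈ 231 kN

If the wall were absent the tube would grow by αΔT L = 11.7×10⁻⁶ × 76 × 850 = 0.7558 mm.
This exceeds the 0.34 mm gap, so the wall pushes back. The portion of expansion that must be recovered elastically is δ_free − gap = 0.7558 − 0.34 = 0.4158 mm.
That suppressed elongation corresponds to σ = E·Δ/L = 205×10³ × 0.4158/850 = 100.3 MPa.
P = σA = 100.3 × 2300 = 230.7 kN.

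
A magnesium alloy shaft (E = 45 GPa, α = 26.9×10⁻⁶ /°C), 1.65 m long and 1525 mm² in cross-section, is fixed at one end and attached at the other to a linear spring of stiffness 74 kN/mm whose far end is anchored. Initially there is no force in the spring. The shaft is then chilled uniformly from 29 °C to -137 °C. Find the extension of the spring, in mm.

The unrestrained thermal change is αΔT L = 26.9×10⁻⁶ × 166 × 1650 = 7.368 mm.
With a force P in the spring, the elastic change of the shaft is PL/(AE) and that of the spring is P/k; compatibility requires their sum to equal δ_free.
P [ L/(AE) + 1/k ] = δ_free → P [ 1650/(1525×45×10³) + 1/(74×10³) ] = 7.368.
P = 7.368 / 3.756×10⁻⁵ = 196200 N.
Spring extension = P/k = 196200/(74×10³) = 2.651 mm.

δ ≈ 2.65 mm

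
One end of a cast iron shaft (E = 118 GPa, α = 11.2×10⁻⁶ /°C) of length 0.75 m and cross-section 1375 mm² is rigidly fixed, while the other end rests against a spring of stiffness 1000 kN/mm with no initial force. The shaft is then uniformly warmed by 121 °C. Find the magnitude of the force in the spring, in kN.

Free thermal expansion: δ_free = αΔT L = 11.2×10⁻⁶ × 121 × 750 = 1.016 mm.
Let P be the compressive force at the spring. The shaft shortens elastically by PL/(AE) and the spring compresses by P/k; together these equal δ_free.
So P = δ_free / [L/(AE) + 1/k] = 1.016 / [ 750/(1375×118×10³) + 1/(1000×10³) ].
P = 1.016 / 5.622×10⁻⁶ = 180800 N.

P ≈ 181 kN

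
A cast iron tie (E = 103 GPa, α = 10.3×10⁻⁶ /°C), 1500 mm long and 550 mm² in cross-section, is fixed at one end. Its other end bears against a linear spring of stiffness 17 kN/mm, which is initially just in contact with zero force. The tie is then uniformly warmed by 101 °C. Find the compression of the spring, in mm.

δ ≈ 1.08 mm

If the spring were absent the tie would lengthen by αΔT L = 10.3×10⁻⁶ × 101 × 1500 = 1.56 mm.
Let P be the compressive force at the spring. The tie shortens elastically by PL/(AE) and the spring compresses by P/k; together these equal δ_free.
So P = δ_free / [L/(AE) + 1/k] = 1.56 / [ 1500/(550×103×10³) + 1/(17×10³) ].
P = 1.56 / 8.53×10⁻⁵ = 18290 N.
Spring compression = P/k = 18290/(17×10³) = 1.076 mm.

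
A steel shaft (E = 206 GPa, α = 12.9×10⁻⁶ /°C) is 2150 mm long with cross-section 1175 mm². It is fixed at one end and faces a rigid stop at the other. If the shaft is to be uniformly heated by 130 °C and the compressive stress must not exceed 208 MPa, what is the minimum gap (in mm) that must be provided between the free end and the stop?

With no wall the shaft would lengthen by αΔT L = 12.9×10⁻⁶ × 130 × 2150 = 3.606 mm.
A stress of 208 MPa corresponds to the wall pushing the shaft back by σL/E = 208×2150/(206×10³) = 2.171 mm.
So the gap has to take up the difference, g_min = δ_free − σL/E = 3.606 − 2.171 = 1.435 mm.

g ≈ 1.43 mm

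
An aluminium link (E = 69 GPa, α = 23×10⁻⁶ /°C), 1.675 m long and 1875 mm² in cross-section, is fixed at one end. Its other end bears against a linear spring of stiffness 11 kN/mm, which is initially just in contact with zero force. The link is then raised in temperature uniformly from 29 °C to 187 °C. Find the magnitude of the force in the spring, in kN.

P ≈ 58.6 kN

If the spring were absent the link would lengthen by αΔT L = 23×10⁻⁶ × 158 × 1675 = 6.087 mm.
Let P be the compressive force at the spring. The link shortens elastically by PL/(AE) and the spring compresses by P/k; together these equal δ_free.
P [ L/(AE) + 1/k ] = δ_free → P [ 1675/(1875×69×10³) + 1/(11×10³) ] = 6.087.
P = 6.087 / 0.0001039 = 58610 N.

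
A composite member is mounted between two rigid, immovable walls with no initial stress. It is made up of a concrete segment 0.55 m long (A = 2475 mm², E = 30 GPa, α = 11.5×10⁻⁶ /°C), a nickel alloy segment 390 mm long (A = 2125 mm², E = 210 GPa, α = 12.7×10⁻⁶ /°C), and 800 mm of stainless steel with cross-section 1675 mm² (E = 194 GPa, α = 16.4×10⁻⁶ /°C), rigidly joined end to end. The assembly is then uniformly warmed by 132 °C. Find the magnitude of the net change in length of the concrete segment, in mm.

|ΔL| ≈ 1.39 mm

Free thermal expansion of the whole bar: Σ αᵢΔT Lᵢ = 11.5×10⁻⁶×132×550 + 12.7×10⁻⁶×132×390 + 16.4×10⁻⁶×132×800 = 3.221 mm.
Since the ends are fixed, an axial force P builds up, equal in every segment, with P · Σ Lᵢ/(AᵢEᵢ) = δ_free.
The series flexibility is Σ Lᵢ/(AᵢEᵢ) = 550/(2475×30×10³) + 390/(2125×210×10³) + 800/(1675×194×10³) = 1.074×10⁻⁵ mm/N.
Hence P = δ_free / Σ(L/AE) = 3.221/1.074×10⁻⁵ = 299.8 kN (compressive).
For the concrete segment, free thermal change = 11.5×10⁻⁶×132×550 = 0.8349 mm and elastic change from P = 299800×550/(2475×30×10³) = 2.221 mm; these oppose, so the net change is 1.39 mm (segment shortens).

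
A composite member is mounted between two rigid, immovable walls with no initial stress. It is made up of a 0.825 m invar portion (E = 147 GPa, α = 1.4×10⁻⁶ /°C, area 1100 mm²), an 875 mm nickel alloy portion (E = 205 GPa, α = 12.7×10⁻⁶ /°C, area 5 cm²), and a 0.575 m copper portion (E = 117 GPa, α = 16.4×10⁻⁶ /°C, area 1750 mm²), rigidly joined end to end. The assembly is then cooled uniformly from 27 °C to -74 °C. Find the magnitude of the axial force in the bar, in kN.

Free thermal contraction of the whole bar: Σ αᵢΔT Lᵢ = 1.4×10⁻⁶×101×825 + 12.7×10⁻⁶×101×875 + 16.4×10⁻⁶×101×575 = 2.191 mm.
The walls prevent any net length change, so an axial force P (same in every segment) develops. Compatibility: P · Σ Lᵢ/(AᵢEᵢ) = δ_free.
Σ Lᵢ/(AᵢEᵢ) = 825/(1100×147×10³) + 875/(500×205×10³) + 575/(1750×117×10³) = 1.645×10⁻⁵ mm/N.
Hence P = δ_free / Σ(L/AE) = 2.191/1.645×10⁻⁵ = 133.2 kN (tensile).

P ≈ 133 kN (tensile)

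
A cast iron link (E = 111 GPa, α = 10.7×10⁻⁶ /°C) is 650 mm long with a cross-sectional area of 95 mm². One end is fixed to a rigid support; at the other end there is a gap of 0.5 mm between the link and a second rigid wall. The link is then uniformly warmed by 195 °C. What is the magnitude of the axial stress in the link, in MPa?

Unrestrained expansion: δ_free = αΔT L = 10.7×10⁻⁶ × 195 × 650 = 1.356 mm.
This exceeds the 0.5 mm gap, so the wall pushes back. The portion of expansion that must be recovered elastically is δ_free − gap = 1.356 − 0.5 = 0.8562 mm.
That suppressed elongation corresponds to σ = E·Δ/L = 111×10³ × 0.8562/650 = 146.2 MPa.

σ ≈ 146 MPa (compressive)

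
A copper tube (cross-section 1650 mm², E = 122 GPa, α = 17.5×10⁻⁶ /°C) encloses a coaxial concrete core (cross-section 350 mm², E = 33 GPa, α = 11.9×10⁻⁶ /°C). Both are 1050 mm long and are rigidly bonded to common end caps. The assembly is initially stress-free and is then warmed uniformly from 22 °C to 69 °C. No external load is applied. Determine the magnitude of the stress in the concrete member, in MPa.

σ ≈ 8.21 MPa (tensile)

The copper has the larger α, so on heating it would change length more than the concrete if both were free. The rigid plates force a common final length, so the copper is put into compression and the concrete into tension, with equal and opposite forces P (no external load).
Setting the final lengths equal and cancelling L: (α₁ − α₂)ΔT = P/(A₁E₁) + P/(A₂E₂).
|α₁ − α₂|·ΔT = 5.6×10⁻⁶ × 47 = 0.0002632.
1/(A₁E₁) + 1/(A₂E₂) = 1/(1650×122×10³) + 1/(350×33×10³) = 9.155×10⁻⁸ N⁻¹.
P = 0.0002632 / 9.155×10⁻⁸ = 2875 N = 2.875 kN.
σ_{concrete} = P/A₂ = 2875/350 = 8.214 MPa, tensile.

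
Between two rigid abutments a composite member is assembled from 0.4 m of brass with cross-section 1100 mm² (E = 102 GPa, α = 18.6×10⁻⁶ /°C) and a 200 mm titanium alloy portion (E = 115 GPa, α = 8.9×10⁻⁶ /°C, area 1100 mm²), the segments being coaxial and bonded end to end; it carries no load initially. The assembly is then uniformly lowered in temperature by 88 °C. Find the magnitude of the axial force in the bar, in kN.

P ≈ 158 kN (tensile)

Free thermal contraction of the whole bar: Σ αᵢΔT Lᵢ = 18.6×10⁻⁶×88×400 + 8.9×10⁻⁶×88×200 = 0.8114 mm.
The rigid supports impose zero overall length change; the single axial force P common to all segments must satisfy P Σ Lᵢ/(AᵢEᵢ) = δ_free.
The series flexibility is Σ Lᵢ/(AᵢEᵢ) = 400/(1100×102×10³) + 200/(1100×115×10³) = 5.146×10⁻⁶ mm/N.
Hence P = δ_free / Σ(L/AE) = 0.8114/5.146×10⁻⁶ = 157.7 kN (tensile).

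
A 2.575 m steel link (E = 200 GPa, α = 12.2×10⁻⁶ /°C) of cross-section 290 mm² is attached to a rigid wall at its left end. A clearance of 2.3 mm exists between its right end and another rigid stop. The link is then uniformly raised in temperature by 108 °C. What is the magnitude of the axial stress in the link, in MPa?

Unrestrained expansion: δ_free = αΔT L = 12.2×10⁻⁶ × 108 × 2575 = 3.393 mm.
This exceeds the 2.3 mm gap, so the wall pushes back. The portion of expansion that must be recovered elastically is δ_free − gap = 3.393 − 2.3 = 1.093 mm.
So σ = E(δ_free − g)/L = 200×10³ × 1.093/2575 = 84.88 MPa.

σ ≈ 84.9 MPa (compressive)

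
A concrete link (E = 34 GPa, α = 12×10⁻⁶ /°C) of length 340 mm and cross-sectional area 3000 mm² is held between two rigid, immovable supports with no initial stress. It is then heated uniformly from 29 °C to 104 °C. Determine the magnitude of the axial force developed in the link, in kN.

P ≈ 91.8 kN (compressive)

With zero net strain, σ = E·αΔT = 34 GPa × 12×10⁻⁶ × 75 = 30.6 MPa.
P = AEαΔT = 3000 × 34×10³ × 12×10⁻⁶ × 75 = 91.8 kN (compressive).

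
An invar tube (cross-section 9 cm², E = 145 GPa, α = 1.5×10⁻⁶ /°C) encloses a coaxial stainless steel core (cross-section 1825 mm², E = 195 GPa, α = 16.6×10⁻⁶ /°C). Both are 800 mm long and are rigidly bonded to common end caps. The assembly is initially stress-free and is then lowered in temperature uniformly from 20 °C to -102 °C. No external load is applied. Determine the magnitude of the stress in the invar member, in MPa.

The stainless steel has the larger α, so on cooling it would change length more than the invar if both were free. The rigid plates force a common final length, so the stainless steel is put into tension and the invar into compression, with equal and opposite forces P (no external load).
Equating the net (thermal + elastic) strains gives |α₁ − α₂|·ΔT = P·[1/(A₁E₁) + 1/(A₂E₂)].
|α₁ − α₂|·ΔT = 15.1×10⁻⁶ × 122 = 0.001842.
1/(A₁E₁) + 1/(A₂E₂) = 1/(900×145×10³) + 1/(1825×195×10³) = 1.047×10⁻⁸ N⁻¹.
P = 0.001842 / 1.047×10⁻⁸ = 175900 N = 175.9 kN.
σ_{invar} = P/A₁ = 175900/900 = 195.4 MPa, compressive.

σ ≈ 195 MPa (compressive)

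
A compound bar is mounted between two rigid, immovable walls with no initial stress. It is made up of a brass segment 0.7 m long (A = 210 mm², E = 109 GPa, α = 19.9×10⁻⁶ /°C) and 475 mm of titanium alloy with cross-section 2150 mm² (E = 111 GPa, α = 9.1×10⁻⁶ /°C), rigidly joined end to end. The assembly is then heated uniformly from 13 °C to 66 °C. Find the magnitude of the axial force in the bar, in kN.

P ≈ 29.7 kN (compressive)

Free thermal expansion of the whole bar: Σ αᵢΔT Lᵢ = 19.9×10⁻⁶×53×700 + 9.1×10⁻⁶×53×475 = 0.9674 mm.
The walls prevent any net length change, so an axial force P (same in every segment) develops. Compatibility: P · Σ Lᵢ/(AᵢEᵢ) = δ_free.
The series flexibility is Σ Lᵢ/(AᵢEᵢ) = 700/(210×109×10³) + 475/(2150×111×10³) = 3.257×10⁻⁵ mm/N.
So P = 0.9674 / 3.257×10⁻⁵ = 29.7 kN, compressive.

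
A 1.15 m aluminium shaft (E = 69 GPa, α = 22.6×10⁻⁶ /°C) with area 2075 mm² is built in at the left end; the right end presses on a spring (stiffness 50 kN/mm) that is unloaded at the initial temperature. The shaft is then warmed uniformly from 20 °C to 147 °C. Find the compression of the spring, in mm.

Free thermal expansion: δ_free = αΔT L = 22.6×10⁻⁶ × 127 × 1150 = 3.301 mm.
With a force P in the spring, the elastic change of the shaft is PL/(AE) and that of the spring is P/k; compatibility requires their sum to equal δ_free.
P [ L/(AE) + 1/k ] = δ_free → P [ 1150/(2075×69×10³) + 1/(50×10³) ] = 3.301.
P = 3.301 / 2.803×10⁻⁵ = 117700 N.
Spring compression = P/k = 117700/(50×10³) = 2.355 mm.

δ ≈ 2.35 mm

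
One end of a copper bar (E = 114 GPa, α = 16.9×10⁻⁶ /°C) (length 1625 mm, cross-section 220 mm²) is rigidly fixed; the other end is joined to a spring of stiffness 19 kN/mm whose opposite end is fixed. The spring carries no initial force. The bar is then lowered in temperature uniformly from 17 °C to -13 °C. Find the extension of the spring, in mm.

δ ≈ 0.369 mm

The unrestrained thermal change is αΔT L = 16.9×10⁻⁶ × 30 × 1625 = 0.8239 mm.
Let P be the tensile force in the spring. The bar extends elastically by PL/(AE) and the spring stretches by P/k; together these equal δ_free.
P [ L/(AE) + 1/k ] = δ_free → P [ 1625/(220×114×10³) + 1/(19×10³) ] = 0.8239.
P = 0.8239 / 0.0001174 = 7016 N.
Spring extension = P/k = 7016/(19×10³) = 0.3693 mm.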